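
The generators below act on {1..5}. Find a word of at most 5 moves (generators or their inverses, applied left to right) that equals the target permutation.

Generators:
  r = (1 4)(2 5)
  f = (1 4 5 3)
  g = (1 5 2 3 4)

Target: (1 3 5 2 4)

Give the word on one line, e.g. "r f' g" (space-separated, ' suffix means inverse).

  after g: (1 5 2 3 4)
  after r': (1 2 3)
  after g: (1 3 5 2 4)

g r' g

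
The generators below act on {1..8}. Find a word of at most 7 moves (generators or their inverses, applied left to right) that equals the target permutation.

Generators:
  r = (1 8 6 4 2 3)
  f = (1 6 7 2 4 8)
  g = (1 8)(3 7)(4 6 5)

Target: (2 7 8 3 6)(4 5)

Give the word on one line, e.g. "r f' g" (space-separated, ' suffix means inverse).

f r' f g' g'

  after f: (1 6 7 2 4 8)
  after r': (1 8 3 2 6 7 4)
  after f: (2 7 8 3 4 6)
  after g': (1 8 7)(2 3 5 6)
  after g': (2 7 8 3 6)(4 5)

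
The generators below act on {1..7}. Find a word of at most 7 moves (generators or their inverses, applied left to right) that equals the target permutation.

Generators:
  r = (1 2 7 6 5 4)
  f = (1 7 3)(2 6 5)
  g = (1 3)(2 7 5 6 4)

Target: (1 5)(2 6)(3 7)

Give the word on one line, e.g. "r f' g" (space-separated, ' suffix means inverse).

  after f': (1 3 7)(2 5 6)
  after f': (1 7 3)(2 6 5)
  after r': (1 2 7 3 4 5)
  after g: (1 7)(2 5 3)(4 6)
  after g: (1 5)(2 6)(3 7)

f' f' r' g g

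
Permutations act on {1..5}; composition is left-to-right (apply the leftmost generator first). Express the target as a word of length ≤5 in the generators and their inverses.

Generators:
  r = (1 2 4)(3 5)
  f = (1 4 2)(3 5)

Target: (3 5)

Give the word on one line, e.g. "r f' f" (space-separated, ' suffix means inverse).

  after r: (1 2 4)(3 5)
  after f': (1 4 2)
  after r': (1 2 4)(3 5)
  after f': (1 4 2)
  after f': (3 5)

r f' r' f' f'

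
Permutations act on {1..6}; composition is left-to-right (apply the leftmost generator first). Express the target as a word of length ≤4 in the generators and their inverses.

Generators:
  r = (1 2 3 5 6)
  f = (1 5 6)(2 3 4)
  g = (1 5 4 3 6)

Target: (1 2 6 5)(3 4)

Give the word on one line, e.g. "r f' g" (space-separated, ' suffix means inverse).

r g

  after r: (1 2 3 5 6)
  after g: (1 2 6 5)(3 4)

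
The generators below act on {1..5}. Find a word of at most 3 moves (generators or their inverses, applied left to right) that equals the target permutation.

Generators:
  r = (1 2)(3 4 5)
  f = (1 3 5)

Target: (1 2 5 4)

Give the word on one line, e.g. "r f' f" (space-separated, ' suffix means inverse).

r' f f

  after r': (1 2)(3 5 4)
  after f: (1 2 3)(4 5)
  after f: (1 2 5 4)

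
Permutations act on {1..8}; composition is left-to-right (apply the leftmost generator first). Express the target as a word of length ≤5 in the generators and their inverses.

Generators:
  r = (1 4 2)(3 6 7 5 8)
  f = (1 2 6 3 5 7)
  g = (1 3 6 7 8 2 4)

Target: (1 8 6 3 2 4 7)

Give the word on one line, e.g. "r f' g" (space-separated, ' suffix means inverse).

f r' g f' g

  after f: (1 2 6 3 5 7)
  after r': (1 4)(2 3 7)(5 6 8)
  after g: (2 6)(3 8 5 7 4)
  after f': (1 7 4 6)(3 8)
  after g: (1 8 6 3 2 4 7)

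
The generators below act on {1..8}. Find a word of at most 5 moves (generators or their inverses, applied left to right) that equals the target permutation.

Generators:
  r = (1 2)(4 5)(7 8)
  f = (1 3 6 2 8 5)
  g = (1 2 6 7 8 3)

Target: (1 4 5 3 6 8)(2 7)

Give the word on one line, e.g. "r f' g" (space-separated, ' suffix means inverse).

  after g: (1 2 6 7 8 3)
  after f: (1 8 6 7 5)
  after f: (1 5 3 6 7)(2 8)
  after r: (1 4 5 3 6 8)(2 7)

g f f r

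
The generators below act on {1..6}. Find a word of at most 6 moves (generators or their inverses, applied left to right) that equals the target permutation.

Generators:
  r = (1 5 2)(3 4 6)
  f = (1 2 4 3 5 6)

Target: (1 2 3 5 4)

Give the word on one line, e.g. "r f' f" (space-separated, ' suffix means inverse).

r f r r f'

  after r: (1 5 2)(3 4 6)
  after f: (1 6 5 4)
  after r: (1 3 4 5 6 2)
  after r: (1 4 2 5 3 6)
  after f': (1 2 3 5 4)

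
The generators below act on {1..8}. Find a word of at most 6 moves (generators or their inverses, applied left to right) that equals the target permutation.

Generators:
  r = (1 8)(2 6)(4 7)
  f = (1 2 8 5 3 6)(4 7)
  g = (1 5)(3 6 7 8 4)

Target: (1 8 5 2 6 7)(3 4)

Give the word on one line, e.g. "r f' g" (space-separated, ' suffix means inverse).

  after r: (1 8)(2 6)(4 7)
  after g: (1 4 8 5)(2 7 3 6)
  after f': (1 7 5 6)(2 4)
  after r: (1 4 6 8)(2 7 5)
  after g': (1 8 5 2 6 7)(3 4)

r g f' r g'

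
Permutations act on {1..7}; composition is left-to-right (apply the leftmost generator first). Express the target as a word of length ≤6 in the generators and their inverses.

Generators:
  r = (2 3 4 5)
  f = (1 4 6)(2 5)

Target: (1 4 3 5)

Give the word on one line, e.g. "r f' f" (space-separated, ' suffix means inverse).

f r r f' r'

  after f: (1 4 6)(2 5)
  after r: (1 5 3 4 6)
  after r: (1 2 3 5 4 6)
  after f': (1 5)(2 3)
  after r': (1 4 3 5)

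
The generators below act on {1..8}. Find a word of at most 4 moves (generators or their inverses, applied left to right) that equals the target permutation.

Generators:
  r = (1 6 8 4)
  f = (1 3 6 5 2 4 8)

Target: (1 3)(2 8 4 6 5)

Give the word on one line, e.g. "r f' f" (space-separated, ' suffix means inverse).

f r'

  after f: (1 3 6 5 2 4 8)
  after r': (1 3)(2 8 4 6 5)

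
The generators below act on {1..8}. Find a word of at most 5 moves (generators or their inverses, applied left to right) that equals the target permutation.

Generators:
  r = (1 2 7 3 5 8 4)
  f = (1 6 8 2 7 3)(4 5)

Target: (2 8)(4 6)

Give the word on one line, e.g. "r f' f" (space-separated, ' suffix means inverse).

  after f': (1 3 7 2 8 6)(4 5)
  after r: (1 5)(2 4 8 6)
  after f': (1 4 6 8)(2 5 3 7)
  after r: (2 8)(4 6)

f' r f' r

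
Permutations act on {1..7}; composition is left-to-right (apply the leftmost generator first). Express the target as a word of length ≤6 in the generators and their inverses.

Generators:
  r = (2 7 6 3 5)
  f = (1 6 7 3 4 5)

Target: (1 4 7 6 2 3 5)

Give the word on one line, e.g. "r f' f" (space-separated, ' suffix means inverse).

  after r: (2 7 6 3 5)
  after f': (1 5 2 6 7)(3 4)
  after r': (1 3 4 6 2 7)
  after f: (1 4 7 6 2 3 5)

r f' r' f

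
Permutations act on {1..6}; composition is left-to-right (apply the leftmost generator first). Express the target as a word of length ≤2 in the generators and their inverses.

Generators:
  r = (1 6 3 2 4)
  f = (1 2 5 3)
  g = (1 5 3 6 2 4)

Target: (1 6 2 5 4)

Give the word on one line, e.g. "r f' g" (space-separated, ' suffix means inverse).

f' g

  after f': (1 3 5 2)
  after g: (1 6 2 5 4)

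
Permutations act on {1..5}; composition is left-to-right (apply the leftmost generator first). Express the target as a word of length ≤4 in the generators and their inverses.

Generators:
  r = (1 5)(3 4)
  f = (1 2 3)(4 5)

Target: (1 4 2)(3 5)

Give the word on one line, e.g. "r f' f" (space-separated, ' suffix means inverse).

  after r: (1 5)(3 4)
  after f': (1 4 2)(3 5)

r f'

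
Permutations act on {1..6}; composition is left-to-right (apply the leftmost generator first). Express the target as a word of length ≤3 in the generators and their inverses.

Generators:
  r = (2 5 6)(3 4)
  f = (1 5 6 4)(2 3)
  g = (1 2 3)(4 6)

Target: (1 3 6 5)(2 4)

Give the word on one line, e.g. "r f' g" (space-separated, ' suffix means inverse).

r' g'

  after r': (2 6 5)(3 4)
  after g': (1 3 6 5)(2 4)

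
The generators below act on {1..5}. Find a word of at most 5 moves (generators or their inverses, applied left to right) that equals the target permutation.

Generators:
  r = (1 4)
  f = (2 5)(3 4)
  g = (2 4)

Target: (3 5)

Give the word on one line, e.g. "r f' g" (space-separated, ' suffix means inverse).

f' g f'

  after f': (2 5)(3 4)
  after g: (2 5 4 3)
  after f': (3 5)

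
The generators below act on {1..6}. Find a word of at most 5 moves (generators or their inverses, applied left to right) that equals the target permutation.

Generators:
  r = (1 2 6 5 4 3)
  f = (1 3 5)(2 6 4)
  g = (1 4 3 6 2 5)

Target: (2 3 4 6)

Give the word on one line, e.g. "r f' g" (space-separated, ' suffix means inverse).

  after f: (1 3 5)(2 6 4)
  after g': (1 4 6)(2 3)
  after g': (2 4 3 6 5)
  after r': (1 3 2 5)
  after f': (2 3 4 6)

f g' g' r' f'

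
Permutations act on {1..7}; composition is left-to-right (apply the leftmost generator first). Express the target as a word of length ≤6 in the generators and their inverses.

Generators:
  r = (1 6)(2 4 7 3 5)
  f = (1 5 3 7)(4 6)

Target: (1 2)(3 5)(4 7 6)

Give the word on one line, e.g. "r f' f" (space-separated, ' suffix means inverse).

f f r r f

  after f: (1 5 3 7)(4 6)
  after f: (1 3)(5 7)
  after r: (1 5 3 6)(2 4 7)
  after r: (1 2 7 4 3)
  after f: (1 2)(3 5)(4 7 6)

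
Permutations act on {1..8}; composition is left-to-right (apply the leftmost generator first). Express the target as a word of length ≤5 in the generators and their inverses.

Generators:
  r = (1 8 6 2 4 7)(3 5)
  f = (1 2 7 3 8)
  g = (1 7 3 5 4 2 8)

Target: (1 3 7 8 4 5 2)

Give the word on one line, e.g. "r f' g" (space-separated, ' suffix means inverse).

  after f': (1 8 3 7 2)
  after g: (2 7 8 5 4)
  after f: (1 2 3 8 5 4 7)
  after f: (1 7 2 8 5 4 3)
  after g: (1 3 7 8 4 5 2)

f' g f f g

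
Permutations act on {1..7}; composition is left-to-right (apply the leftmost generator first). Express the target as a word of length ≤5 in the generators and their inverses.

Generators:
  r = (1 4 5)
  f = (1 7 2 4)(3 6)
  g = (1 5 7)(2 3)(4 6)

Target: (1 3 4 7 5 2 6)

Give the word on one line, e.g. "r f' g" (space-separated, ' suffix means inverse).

  after r: (1 4 5)
  after g': (1 6 4)(2 3)(5 7)
  after f: (1 3 4 7 5 2 6)

r g' f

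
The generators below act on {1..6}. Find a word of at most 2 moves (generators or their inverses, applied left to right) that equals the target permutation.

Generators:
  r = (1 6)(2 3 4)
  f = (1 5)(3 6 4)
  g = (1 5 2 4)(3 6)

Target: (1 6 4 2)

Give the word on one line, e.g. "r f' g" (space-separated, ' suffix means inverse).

g' f'

  after g': (1 4 2 5)(3 6)
  after f': (1 6 4 2)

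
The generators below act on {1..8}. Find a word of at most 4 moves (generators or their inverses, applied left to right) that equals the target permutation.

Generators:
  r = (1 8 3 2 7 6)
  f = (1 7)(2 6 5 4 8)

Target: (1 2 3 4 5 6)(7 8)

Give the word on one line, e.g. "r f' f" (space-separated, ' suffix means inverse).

r' f'

  after r': (1 6 7 2 3 8)
  after f': (1 2 3 4 5 6)(7 8)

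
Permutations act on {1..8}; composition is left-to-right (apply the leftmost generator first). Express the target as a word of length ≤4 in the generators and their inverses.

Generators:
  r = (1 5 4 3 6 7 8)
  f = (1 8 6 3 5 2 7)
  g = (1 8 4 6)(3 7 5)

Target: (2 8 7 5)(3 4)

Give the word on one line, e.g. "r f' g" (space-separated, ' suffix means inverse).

f r

  after f: (1 8 6 3 5 2 7)
  after r: (2 8 7 5)(3 4)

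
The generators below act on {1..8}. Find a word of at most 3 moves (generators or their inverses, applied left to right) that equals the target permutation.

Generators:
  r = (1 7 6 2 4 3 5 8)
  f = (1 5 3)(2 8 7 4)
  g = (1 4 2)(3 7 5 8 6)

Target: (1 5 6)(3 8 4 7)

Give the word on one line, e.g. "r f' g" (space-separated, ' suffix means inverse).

  after r: (1 7 6 2 4 3 5 8)
  after g: (1 5 6)(3 8 4 7)

r g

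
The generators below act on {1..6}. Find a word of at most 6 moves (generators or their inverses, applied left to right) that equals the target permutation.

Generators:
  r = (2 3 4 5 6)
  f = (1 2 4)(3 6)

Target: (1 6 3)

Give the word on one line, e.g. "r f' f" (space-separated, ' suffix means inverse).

r f' f' r'

  after r: (2 3 4 5 6)
  after f': (1 4 5 3 2 6)
  after f': (1 2 3)(4 5 6)
  after r': (1 6 3)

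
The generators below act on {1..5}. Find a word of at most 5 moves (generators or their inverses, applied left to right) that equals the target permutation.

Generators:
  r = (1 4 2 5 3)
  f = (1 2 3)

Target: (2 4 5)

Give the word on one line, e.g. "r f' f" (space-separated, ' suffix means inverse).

f r' r' r' f

  after f: (1 2 3)
  after r': (1 4)(2 5)
  after r': (3 5 4)
  after r': (1 3 2 4 5)
  after f: (2 4 5)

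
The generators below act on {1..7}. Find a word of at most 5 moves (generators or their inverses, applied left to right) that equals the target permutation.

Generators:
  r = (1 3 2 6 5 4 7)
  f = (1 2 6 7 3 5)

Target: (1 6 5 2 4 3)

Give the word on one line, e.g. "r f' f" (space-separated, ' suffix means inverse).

  after f': (1 5 3 7 6 2)
  after f': (1 3 6)(2 5 7)
  after r: (1 2 4 7 6 3 5)
  after f: (1 6 5 2 4 3)

f' f' r f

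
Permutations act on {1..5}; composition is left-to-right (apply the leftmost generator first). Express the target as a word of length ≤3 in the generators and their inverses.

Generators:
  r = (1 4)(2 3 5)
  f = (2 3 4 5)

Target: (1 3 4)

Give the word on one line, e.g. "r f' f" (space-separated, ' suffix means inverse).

r f'

  after r: (1 4)(2 3 5)
  after f': (1 3 4)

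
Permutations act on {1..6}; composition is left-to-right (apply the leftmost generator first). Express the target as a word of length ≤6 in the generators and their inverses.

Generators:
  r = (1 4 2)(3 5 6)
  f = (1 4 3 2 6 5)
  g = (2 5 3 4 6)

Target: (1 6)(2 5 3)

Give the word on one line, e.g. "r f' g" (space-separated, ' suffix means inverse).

r f' r' g'

  after r: (1 4 2)(3 5 6)
  after f': (2 5)(3 6 4)
  after r': (1 2 3 5 4 6)
  after g': (1 6)(2 5 3)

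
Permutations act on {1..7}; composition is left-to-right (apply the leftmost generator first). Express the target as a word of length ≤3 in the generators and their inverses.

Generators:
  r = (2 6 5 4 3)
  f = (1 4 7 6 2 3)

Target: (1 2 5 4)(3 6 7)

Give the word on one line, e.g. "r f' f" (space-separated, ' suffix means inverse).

  after f': (1 3 2 6 7 4)
  after r: (1 2 5 4)(3 6 7)

f' r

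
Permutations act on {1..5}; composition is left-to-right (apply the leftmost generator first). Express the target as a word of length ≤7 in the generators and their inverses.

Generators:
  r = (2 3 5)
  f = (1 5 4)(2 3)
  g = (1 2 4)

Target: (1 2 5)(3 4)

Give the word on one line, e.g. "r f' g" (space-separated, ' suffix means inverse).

  after g: (1 2 4)
  after f: (1 3 2)(4 5)
  after g: (1 3 4 5)
  after r: (1 5)(2 3 4)
  after r: (1 2 5)(3 4)

g f g r r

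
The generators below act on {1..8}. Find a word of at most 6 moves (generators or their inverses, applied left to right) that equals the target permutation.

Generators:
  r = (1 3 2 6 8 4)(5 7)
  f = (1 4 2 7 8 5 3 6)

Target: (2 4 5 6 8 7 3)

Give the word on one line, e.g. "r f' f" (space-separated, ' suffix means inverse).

r f r r f'

  after r: (1 3 2 6 8 4)(5 7)
  after f: (1 6 5 8 2)(3 7)
  after r: (1 8 6 7 2 3 5 4)
  after r: (1 4 3 7 6 5)
  after f': (2 4 5 6 8 7 3)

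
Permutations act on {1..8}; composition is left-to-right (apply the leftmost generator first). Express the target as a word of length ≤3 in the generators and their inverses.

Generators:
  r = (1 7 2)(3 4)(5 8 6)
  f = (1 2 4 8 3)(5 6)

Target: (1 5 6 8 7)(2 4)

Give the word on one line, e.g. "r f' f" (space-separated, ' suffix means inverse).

f' f' r'

  after f': (1 3 8 4 2)(5 6)
  after f': (1 8 2 3 4)
  after r': (1 5 6 8 7)(2 4)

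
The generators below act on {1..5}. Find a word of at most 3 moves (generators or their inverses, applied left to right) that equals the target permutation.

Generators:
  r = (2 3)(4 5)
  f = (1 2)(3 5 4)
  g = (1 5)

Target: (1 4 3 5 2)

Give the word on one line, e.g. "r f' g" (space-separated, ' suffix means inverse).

  after g: (1 5)
  after f: (1 4 3 5 2)

g f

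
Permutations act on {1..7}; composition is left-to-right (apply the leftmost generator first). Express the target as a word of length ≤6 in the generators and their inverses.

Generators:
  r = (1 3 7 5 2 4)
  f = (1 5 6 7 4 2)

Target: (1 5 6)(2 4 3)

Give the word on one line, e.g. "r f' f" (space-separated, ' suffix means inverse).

  after r: (1 3 7 5 2 4)
  after r: (1 7 2)(3 5 4)
  after f': (1 6 5 7 4 3)
  after f': (1 5 6)(2 4 3)

r r f' f'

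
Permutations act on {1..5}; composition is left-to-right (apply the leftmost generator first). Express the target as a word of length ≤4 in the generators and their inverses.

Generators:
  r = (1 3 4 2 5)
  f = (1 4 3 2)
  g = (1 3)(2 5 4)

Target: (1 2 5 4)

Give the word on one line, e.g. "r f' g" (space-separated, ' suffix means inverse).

r' g'

  after r': (1 5 2 4 3)
  after g': (1 2 5 4)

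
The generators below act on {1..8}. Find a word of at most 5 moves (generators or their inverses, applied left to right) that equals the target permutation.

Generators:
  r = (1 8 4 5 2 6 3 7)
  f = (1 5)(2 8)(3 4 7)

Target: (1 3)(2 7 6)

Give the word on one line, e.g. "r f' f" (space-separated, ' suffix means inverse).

  after r: (1 8 4 5 2 6 3 7)
  after f: (1 2 6 4)(5 8 7)
  after r: (1 6 5 4 8)(2 3 7)
  after r: (1 3)(2 7 6)

r f r r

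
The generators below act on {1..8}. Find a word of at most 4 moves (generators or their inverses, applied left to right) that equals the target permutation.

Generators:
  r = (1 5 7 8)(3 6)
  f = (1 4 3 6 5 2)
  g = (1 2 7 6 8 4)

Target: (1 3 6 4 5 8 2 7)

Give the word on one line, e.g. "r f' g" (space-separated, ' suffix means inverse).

r f' r

  after r: (1 5 7 8)(3 6)
  after f': (1 6 4)(2 5 7 8)
  after r: (1 3 6 4 5 8 2 7)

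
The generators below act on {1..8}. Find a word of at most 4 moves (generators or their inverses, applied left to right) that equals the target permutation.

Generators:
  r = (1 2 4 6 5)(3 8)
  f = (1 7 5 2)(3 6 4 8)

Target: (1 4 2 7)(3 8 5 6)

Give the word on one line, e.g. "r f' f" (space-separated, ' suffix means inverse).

r' f r

  after r': (1 5 6 4 2)(3 8)
  after f: (1 2 7 5 4)(6 8)
  after r: (1 4 2 7)(3 8 5 6)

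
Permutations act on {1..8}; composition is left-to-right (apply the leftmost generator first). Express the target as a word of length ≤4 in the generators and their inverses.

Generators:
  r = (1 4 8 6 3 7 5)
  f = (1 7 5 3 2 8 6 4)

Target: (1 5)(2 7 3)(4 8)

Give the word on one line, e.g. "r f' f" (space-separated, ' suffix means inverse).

  after r': (1 5 7 3 6 8 4)
  after f': (1 7 5)(2 3 8 6)
  after f': (2 5 4 6 3)
  after r': (1 5)(2 7 3)(4 8)

r' f' f' r'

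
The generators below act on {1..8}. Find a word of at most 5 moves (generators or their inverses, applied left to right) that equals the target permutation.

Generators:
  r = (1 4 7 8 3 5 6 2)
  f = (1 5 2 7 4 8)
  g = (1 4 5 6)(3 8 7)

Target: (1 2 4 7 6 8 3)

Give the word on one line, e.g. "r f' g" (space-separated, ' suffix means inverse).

f g' r' r'

  after f: (1 5 2 7 4 8)
  after g': (1 4 3 7)(2 8 6 5)
  after r': (2 7)(3 4 8 5 6)
  after r': (1 2 4 7 6 8 3)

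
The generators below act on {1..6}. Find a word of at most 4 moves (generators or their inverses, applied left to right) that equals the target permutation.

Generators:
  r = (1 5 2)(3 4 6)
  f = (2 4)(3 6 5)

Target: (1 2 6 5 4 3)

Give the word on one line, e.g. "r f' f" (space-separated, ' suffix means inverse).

f' r' f' f'

  after f': (2 4)(3 5 6)
  after r': (1 2 3)(4 5)
  after f': (1 4 6 3)(2 5)
  after f': (1 2 6 5 4 3)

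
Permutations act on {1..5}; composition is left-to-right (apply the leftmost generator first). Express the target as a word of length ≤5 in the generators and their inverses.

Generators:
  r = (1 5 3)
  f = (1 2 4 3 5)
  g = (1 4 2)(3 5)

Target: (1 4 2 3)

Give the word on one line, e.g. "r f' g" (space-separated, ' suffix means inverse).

  after g: (1 4 2)(3 5)
  after r: (1 4 2 5)
  after r: (1 4 2 3)

g r r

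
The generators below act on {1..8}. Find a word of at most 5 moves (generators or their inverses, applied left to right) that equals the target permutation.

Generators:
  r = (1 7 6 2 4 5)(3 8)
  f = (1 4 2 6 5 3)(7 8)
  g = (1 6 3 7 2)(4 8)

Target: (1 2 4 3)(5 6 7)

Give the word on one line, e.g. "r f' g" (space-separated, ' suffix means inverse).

g f' f' r'

  after g: (1 6 3 7 2)(4 8)
  after f': (1 2 3 8)(4 7)(5 6)
  after f': (1 4 8 3 7)(2 5)
  after r': (1 2 4 3)(5 6 7)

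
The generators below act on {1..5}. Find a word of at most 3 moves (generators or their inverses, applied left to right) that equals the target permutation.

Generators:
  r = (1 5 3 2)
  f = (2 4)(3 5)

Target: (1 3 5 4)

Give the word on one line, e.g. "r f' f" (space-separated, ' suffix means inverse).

  after f: (2 4)(3 5)
  after r: (1 5 2 4)
  after f': (1 3 5 4)

f r f'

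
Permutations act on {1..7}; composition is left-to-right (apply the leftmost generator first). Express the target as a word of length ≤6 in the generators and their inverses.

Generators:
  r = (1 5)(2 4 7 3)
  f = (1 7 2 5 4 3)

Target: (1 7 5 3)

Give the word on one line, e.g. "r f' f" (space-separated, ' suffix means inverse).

  after r': (1 5)(2 3 7 4)
  after r': (2 7)(3 4)
  after r': (1 5)(2 4 7 3)
  after f: (1 4 2 3 5 7)
  after r: (1 7 5 3)

r' r' r' f r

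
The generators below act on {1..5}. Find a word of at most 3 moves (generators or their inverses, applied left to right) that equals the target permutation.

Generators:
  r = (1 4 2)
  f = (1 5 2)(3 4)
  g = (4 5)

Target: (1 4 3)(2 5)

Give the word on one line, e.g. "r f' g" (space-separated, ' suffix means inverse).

f' r r

  after f': (1 2 5)(3 4)
  after r: (2 5 4 3)
  after r: (1 4 3)(2 5)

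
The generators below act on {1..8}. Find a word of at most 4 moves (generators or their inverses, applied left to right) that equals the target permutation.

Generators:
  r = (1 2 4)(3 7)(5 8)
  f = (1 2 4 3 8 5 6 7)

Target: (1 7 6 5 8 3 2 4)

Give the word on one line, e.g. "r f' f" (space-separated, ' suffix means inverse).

  after f': (1 7 6 5 8 3 4 2)
  after r: (1 3)(6 8 7)
  after r: (1 7 6 5 8 3 2 4)

f' r r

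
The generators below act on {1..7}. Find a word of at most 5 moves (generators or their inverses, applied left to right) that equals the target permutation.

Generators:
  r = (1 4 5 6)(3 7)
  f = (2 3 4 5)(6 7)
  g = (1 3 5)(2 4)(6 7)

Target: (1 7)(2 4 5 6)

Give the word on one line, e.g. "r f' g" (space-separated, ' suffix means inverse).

g' r f f f

  after g': (1 5 3)(2 4)(6 7)
  after r: (1 6 3 4 2 5 7)
  after f: (1 7)(3 5 6 4)
  after f: (1 6 5 7)(2 3)
  after f: (1 7)(2 4 5 6)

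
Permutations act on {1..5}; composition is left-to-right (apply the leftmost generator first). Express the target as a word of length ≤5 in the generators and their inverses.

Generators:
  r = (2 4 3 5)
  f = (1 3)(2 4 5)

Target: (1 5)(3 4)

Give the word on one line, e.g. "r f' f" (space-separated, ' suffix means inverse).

r f' r' f

  after r: (2 4 3 5)
  after f': (1 3 4)
  after r': (1 4)(2 5 3)
  after f: (1 5)(3 4)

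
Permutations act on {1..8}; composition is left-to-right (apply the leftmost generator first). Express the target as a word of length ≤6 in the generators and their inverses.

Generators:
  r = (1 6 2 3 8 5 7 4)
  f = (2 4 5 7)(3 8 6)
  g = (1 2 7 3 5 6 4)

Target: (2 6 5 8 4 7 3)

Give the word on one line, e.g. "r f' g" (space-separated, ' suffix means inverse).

  after g': (1 4 6 5 3 7 2)
  after r: (2 6 7 3 4)(5 8)
  after f: (2 3 5 6)(7 8)
  after f: (2 8)(3 7 6 4 5)
  after f: (2 6 5 8 4 7 3)

g' r f f f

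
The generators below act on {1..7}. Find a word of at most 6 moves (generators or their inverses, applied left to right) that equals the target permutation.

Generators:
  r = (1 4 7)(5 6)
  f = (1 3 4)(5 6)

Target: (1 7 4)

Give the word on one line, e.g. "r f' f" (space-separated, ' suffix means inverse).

  after f: (1 3 4)(5 6)
  after f: (1 4 3)
  after f: (5 6)
  after r': (1 7 4)

f f f r'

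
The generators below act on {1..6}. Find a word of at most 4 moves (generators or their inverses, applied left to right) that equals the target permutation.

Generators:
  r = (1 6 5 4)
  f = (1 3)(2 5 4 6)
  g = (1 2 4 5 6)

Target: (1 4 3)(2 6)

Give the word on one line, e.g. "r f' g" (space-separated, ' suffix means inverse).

  after r: (1 6 5 4)
  after f': (1 4 3)(2 6)

r f'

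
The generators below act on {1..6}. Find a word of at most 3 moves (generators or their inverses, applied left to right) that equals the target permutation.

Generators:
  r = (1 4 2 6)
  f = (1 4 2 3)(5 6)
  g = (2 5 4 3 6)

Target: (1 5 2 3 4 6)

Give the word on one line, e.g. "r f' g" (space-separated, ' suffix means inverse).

  after r: (1 4 2 6)
  after g': (1 5 2 3 4 6)

r g'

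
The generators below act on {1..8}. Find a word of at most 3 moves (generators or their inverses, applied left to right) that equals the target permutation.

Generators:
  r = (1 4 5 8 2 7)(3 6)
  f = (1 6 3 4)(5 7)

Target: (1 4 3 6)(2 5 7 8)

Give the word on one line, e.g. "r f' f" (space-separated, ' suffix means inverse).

r' f r'

  after r': (1 7 2 8 5 4)(3 6)
  after f: (1 5)(2 8 7)(4 6)
  after r': (1 4 3 6)(2 5 7 8)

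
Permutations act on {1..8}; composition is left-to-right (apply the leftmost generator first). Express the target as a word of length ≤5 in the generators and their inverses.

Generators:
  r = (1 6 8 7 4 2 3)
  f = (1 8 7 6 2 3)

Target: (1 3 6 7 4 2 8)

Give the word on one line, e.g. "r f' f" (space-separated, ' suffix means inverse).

  after r': (1 3 2 4 7 8 6)
  after f': (1 2 4 8 7)(3 6)
  after f': (1 6 2 4)(3 7)
  after r': (2 7)(3 8 6 4)
  after r': (1 3 6 7 4 2 8)

r' f' f' r' r'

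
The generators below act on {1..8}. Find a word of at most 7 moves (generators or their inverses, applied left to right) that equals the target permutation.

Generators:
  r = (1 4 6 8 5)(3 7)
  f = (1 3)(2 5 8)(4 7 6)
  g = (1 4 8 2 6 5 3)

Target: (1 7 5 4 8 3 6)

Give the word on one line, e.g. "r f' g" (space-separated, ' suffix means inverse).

  after f: (1 3)(2 5 8)(4 7 6)
  after r: (1 7 8 2)(3 4)
  after g: (1 7 2 4)(3 8 6 5)
  after g: (1 7 6 3 2 8 5)
  after g: (1 7 5 4 8 3 6)

f r g g g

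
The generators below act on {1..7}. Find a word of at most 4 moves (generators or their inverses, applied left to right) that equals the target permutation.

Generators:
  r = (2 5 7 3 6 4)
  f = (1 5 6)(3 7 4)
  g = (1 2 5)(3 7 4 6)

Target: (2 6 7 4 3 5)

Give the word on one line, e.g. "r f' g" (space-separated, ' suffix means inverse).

  after g': (1 5 2)(3 6 4 7)
  after f': (2 6 7 4 3 5)

g' f'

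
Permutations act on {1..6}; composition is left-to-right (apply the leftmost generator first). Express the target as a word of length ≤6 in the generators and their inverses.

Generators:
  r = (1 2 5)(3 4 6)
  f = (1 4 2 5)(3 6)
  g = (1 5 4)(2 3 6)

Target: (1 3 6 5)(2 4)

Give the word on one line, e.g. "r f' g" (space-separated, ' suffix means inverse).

  after f': (1 5 2 4)(3 6)
  after g': (2 5 6)
  after f: (1 4 2)(3 6 5)
  after r: (1 6)(4 5)
  after f': (1 3 6 5)(2 4)

f' g' f r f'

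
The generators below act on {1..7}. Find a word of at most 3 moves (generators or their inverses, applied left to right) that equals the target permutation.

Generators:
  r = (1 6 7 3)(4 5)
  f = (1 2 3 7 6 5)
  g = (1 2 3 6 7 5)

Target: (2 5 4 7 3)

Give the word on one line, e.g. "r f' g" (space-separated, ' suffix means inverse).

r' f' f'

  after r': (1 3 7 6)(4 5)
  after f': (1 2)(4 6 5)
  after f': (2 5 4 7 3)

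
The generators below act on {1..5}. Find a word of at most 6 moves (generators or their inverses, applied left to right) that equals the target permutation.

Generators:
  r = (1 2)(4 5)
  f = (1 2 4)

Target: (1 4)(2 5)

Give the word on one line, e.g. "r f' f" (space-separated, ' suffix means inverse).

f f r' f r'

  after f: (1 2 4)
  after f: (1 4 2)
  after r': (1 5 4)
  after f: (1 5)(2 4)
  after r': (1 4)(2 5)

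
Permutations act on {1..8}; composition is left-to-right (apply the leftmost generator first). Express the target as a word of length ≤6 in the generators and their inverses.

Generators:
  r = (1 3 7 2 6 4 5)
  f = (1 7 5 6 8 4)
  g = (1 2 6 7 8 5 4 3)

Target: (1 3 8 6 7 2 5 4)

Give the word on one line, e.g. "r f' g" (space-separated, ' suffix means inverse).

r f' r' f' g

  after r: (1 3 7 2 6 4 5)
  after f': (1 3)(2 5 4 7)(6 8)
  after r': (2 4 3 5 6 8)
  after f': (1 4 3 7)(2 8)
  after g: (1 3 8 6 7 2 5 4)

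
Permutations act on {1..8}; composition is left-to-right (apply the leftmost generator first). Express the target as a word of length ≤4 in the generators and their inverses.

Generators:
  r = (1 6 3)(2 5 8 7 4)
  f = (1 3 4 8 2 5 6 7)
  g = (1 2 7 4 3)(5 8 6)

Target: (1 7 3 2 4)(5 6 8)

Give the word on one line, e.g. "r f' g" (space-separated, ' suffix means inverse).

g g

  after g: (1 2 7 4 3)(5 8 6)
  after g: (1 7 3 2 4)(5 6 8)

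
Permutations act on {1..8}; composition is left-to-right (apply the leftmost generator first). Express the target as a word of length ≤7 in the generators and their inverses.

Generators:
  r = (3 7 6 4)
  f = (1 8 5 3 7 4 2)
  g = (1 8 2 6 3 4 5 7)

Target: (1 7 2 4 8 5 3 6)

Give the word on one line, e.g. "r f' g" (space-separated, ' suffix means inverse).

  after f': (1 2 4 7 3 5 8)
  after g: (1 6 3 7 4)(2 5)
  after g: (1 3)(2 7 5 6 4 8)
  after f': (1 5 6 7 8 4)(2 3)
  after g: (1 7 2 4 8 5 3 6)

f' g g f' g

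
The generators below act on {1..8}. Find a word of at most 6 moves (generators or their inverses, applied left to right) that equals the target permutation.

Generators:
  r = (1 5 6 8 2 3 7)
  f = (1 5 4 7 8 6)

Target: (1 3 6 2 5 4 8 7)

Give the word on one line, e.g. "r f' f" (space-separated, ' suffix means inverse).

f r' r' r'

  after f: (1 5 4 7 8 6)
  after r': (2 8 5 4 3)(6 7)
  after r': (1 7 5 4 2 6 3 8)
  after r': (1 3 6 2 5 4 8 7)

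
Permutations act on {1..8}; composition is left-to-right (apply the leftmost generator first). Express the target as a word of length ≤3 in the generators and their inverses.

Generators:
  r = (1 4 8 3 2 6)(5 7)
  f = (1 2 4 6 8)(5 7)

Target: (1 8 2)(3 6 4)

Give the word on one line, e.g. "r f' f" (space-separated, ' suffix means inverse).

r r

  after r: (1 4 8 3 2 6)(5 7)
  after r: (1 8 2)(3 6 4)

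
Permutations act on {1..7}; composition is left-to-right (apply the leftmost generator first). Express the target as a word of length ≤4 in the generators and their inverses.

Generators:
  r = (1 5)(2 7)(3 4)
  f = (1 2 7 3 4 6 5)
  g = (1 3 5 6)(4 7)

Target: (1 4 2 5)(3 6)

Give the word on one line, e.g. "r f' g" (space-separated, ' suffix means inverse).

f' g' f

  after f': (1 5 6 4 3 7 2)
  after g': (1 3 4)(2 6 7)
  after f: (1 4 2 5)(3 6)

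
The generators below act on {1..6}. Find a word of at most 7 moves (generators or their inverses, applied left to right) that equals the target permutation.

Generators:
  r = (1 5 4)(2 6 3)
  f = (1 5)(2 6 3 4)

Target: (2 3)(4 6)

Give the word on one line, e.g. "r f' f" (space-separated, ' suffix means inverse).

  after f': (1 5)(2 4 3 6)
  after f': (2 3)(4 6)
  after r': (1 4 2 6 5)
  after r': (1 5 4 3 6)
  after r': (2 3)(4 6)

f' f' r' r' r'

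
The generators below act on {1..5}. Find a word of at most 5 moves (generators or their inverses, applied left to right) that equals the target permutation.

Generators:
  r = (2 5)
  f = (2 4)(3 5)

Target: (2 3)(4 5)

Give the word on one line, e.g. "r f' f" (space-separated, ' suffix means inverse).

r' f r

  after r': (2 5)
  after f: (2 3 5 4)
  after r: (2 3)(4 5)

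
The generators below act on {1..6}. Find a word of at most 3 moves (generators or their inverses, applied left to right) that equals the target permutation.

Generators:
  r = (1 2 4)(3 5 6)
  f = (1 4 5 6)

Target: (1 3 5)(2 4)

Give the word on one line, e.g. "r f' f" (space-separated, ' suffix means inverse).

  after f': (1 6 5 4)
  after r: (1 3 5)(2 4)

f' r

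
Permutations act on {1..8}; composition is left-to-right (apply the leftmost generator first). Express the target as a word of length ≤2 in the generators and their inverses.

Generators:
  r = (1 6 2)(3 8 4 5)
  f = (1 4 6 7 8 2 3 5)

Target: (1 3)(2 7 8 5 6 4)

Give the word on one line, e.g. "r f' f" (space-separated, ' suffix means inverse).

  after r': (1 2 6)(3 5 4 8)
  after f: (1 3)(2 7 8 5 6 4)

r' f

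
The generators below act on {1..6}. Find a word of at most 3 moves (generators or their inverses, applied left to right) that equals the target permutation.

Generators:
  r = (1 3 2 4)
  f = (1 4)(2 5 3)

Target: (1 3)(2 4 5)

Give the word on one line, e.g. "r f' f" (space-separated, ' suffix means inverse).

  after r': (1 4 2 3)
  after r': (1 2)(3 4)
  after f': (1 3)(2 4 5)

r' r' f'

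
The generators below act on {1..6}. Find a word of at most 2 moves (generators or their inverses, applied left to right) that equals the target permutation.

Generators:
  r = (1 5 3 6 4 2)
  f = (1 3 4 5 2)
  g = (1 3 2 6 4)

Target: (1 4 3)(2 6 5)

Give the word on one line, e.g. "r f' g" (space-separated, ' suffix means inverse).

r' r'

  after r': (1 2 4 6 3 5)
  after r': (1 4 3)(2 6 5)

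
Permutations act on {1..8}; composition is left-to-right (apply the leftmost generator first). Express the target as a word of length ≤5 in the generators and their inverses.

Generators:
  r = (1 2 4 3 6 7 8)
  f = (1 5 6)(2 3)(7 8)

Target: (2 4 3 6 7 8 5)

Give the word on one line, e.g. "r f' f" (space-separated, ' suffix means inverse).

f r' f'

  after f: (1 5 6)(2 3)(7 8)
  after r': (1 5 3)(2 4)(6 8)
  after f': (2 4 3 6 7 8 5)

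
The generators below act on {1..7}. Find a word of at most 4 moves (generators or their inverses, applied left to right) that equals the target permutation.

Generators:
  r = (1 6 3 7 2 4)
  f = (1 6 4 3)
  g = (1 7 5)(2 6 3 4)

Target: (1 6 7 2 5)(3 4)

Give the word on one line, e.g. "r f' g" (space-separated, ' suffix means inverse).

r' g' g'

  after r': (1 4 2 7 3 6)
  after g': (1 3 2)(5 7 6)
  after g': (1 6 7 2 5)(3 4)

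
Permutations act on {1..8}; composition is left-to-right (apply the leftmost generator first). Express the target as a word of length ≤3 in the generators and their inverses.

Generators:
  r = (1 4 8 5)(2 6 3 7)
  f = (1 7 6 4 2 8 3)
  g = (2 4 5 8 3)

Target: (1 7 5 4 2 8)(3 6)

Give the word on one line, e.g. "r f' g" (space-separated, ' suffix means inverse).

  after f': (1 3 8 2 4 6 7)
  after g: (1 2 5 8 4 6 7)
  after r': (1 7 5 4 2 8)(3 6)

f' g r'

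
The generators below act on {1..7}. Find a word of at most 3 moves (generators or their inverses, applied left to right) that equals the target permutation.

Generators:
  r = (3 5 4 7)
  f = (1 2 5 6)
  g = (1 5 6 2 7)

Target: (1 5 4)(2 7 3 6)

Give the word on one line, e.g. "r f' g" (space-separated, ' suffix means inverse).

  after r: (3 5 4 7)
  after g: (1 5 4)(2 7 3 6)

r g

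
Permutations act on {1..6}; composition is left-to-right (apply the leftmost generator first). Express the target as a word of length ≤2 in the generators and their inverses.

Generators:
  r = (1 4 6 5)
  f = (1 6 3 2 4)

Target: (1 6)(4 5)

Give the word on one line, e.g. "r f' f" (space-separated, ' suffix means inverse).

  after r': (1 5 6 4)
  after r': (1 6)(4 5)

r' r'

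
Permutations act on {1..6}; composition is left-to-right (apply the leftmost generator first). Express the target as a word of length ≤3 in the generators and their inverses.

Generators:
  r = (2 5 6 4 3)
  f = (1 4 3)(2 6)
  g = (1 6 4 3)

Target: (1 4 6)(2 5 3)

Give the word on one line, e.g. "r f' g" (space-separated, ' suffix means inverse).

  after r: (2 5 6 4 3)
  after g: (1 6 3 2 5 4)
  after g: (1 4 6)(2 5 3)

r g g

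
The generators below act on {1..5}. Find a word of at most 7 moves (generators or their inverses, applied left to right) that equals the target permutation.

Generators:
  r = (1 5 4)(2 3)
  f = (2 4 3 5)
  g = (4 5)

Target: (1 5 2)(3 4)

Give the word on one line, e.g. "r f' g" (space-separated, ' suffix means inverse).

g' f' r r g

  after g': (4 5)
  after f': (2 5)(3 4)
  after r: (1 5 3)(2 4)
  after r: (1 4 3 5 2)
  after g: (1 5 2)(3 4)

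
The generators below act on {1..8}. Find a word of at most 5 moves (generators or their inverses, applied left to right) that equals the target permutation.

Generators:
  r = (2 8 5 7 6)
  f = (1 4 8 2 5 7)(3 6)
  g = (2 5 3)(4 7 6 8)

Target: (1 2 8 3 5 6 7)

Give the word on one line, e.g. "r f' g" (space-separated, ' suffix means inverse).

g' f g r' f'

  after g': (2 3 5)(4 8 6 7)
  after f: (1 4 2 6)(3 7 8)
  after g: (1 7 4 5 3 6)(2 8)
  after r': (1 5 3 7 4 8 6)
  after f': (1 2 8 3 5 6 7)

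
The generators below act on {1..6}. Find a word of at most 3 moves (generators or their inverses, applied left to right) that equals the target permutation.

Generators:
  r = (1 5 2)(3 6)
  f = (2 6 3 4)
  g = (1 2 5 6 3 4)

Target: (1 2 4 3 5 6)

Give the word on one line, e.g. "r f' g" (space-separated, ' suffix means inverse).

  after f': (2 4 3 6)
  after g': (1 4 6)(2 3 5)
  after f: (1 2 4 3 5 6)

f' g' f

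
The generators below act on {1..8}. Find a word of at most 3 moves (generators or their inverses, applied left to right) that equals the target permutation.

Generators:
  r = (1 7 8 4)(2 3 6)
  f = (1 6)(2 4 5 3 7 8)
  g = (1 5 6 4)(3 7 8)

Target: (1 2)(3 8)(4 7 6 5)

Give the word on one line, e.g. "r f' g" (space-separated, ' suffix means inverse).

r' f'

  after r': (1 4 8 7)(2 6 3)
  after f': (1 2)(3 8)(4 7 6 5)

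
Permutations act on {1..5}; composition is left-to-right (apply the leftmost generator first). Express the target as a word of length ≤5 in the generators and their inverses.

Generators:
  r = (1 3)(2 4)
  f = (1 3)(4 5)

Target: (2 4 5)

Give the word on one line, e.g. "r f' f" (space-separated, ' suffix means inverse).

f' r f f

  after f': (1 3)(4 5)
  after r: (2 4 5)
  after f: (1 3)(2 5)
  after f: (2 4 5)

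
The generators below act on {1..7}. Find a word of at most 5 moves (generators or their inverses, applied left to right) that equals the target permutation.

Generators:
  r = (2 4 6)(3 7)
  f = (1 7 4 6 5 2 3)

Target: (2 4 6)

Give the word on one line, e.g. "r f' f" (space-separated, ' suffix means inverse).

f' r f' r'

  after f': (1 3 2 5 6 4 7)
  after r: (1 7)(2 5)(3 4)
  after f': (2 6 4)(3 7)
  after r': (2 4 6)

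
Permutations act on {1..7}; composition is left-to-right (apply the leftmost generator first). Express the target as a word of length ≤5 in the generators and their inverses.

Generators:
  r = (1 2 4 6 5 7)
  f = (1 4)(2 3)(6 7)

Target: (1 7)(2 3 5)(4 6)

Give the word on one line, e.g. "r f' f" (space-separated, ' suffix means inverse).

f r r r

  after f: (1 4)(2 3)(6 7)
  after r: (1 6)(2 3 4)(5 7)
  after r: (1 5)(2 3 6)
  after r: (1 7)(2 3 5)(4 6)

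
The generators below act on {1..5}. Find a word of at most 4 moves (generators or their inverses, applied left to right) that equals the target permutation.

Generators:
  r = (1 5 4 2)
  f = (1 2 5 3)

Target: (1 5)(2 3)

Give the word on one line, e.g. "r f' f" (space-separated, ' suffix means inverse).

r f r f'

  after r: (1 5 4 2)
  after f: (1 3)(4 5)
  after r: (1 3 5 2)
  after f': (1 5)(2 3)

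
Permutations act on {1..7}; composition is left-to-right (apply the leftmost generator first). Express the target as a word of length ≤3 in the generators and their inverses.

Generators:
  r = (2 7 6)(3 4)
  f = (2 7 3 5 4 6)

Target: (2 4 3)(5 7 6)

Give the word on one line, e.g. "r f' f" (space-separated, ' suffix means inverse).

  after f': (2 6 4 5 3 7)
  after f': (2 4 3)(5 7 6)

f' f'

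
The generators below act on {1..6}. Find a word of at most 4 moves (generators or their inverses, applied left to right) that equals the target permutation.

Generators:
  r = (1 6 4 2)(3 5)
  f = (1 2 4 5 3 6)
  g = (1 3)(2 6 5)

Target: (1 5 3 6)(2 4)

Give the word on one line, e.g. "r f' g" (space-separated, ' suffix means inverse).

g' f'

  after g': (1 3)(2 5 6)
  after f': (1 5 3 6)(2 4)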